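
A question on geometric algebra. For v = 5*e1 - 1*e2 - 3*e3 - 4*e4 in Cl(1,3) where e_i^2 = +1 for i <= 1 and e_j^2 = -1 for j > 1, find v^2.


v^2 = sum of c_i^2 * e_i^2
Positive signature terms (e_i^2 = +1): 5^2 = 25
Negative signature terms (e_j^2 = -1): (-1)^2 + (-3)^2 + (-4)^2 = 26
v^2 = 25 - 26 = -1


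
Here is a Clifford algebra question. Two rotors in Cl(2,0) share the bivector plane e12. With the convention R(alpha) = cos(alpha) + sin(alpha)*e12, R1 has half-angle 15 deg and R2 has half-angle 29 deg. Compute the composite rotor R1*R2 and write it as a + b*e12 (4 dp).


Same-plane rotors commute and their half-angles add:
R1*R2 = cos(a1 + a2) + sin(a1 + a2)*e12.
a1 + a2 = 15 + 29 = 44 deg
cos(44 deg) = 0.7193
sin(44 deg) = 0.6947
R1*R2 = 0.7193 + 0.6947*e12


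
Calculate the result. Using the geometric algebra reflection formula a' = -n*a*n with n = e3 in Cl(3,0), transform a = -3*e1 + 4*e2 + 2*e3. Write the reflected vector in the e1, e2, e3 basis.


Reflection formula: a' = -n*a*n, with n = e3 (unit vector, n^2 = 1).
For reflection through hyperplane perp to e3:
The component along e3 flips sign, others stay.
a = (-3, 4, 2)
a' = (-3, 4, -2)
a' = -3*e1 + 4*e2 - 2*e3


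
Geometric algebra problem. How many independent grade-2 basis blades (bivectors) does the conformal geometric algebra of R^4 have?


The conformal model of R^4 uses Cl(5,1) with m = 4 + 2 = 6 generators.
Number of grade-2 blades = C(m, 2) = C(6, 2)
= 6*5/2 = 15


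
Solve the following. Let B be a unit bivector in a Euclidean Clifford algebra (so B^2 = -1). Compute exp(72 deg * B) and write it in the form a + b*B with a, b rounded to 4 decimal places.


For a unit bivector B with B^2 = -1, the exponential series gives
e^(theta*B) = cos(theta) + sin(theta)*B (the GA analogue of Euler's formula).
theta = 72 degrees = 1.256637 rad
cos(72 deg) = 0.3090
sin(72 deg) = 0.9511
exp(theta*B) = 0.3090 + 0.9511*B


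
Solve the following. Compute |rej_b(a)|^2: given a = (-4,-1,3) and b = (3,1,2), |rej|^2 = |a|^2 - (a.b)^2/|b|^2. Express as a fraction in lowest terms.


|a|^2 = (-4)^2 + (-1)^2 + 3^2 = 26
|b|^2 = 3^2 + 1^2 + 2^2 = 14
a . b = (-4)*3 + (-1)*1 + 3*2 = -7
(a.b)^2 = (-7)^2 = 49
|rej|^2 = 26 - 49/14
= (364 - 49)/14
= 315/14
In lowest terms: 45/2


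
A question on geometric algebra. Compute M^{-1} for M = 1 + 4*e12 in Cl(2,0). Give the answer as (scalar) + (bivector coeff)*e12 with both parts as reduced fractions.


M = 1 + 4*e12, where e12^2 = -1.
Since M commutes with its reverse ~M = a - b*e12, M * ~M = a^2 - b^2*e12^2 = a^2 + b^2.
So M^{-1} = ~M / (a^2 + b^2) = (a - b*e12)/(a^2 + b^2).
a^2 + b^2 = 1 + 16 = 17
Scalar part = 1/17 = 1/17
Bivector coeff = -4/17 = -4/17
M^{-1} = 1/17 - 4/17*e12


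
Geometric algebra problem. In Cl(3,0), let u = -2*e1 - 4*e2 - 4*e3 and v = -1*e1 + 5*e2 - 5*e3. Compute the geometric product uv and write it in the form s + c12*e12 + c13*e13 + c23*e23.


In Cl(3,0): e_i^2 = 1, e_ie_j = -e_je_i for i != j.
Scalar part = u . v = (-2)*(-1) + (-4)*5 + (-4)*(-5)
= 2 + (-20) + 20 = 2
e12 coeff = (-2)*5 - (-4)*(-1) = -10 - 4 = -14
e13 coeff = (-2)*(-5) - (-4)*(-1) = 10 - 4 = 6
e23 coeff = (-4)*(-5) - (-4)*5 = 20 - (-20) = 40
uv = 2 - 14*e12 + 6*e13 + 40*e23


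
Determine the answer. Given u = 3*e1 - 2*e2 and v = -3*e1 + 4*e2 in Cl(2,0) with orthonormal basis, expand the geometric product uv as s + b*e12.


Expand: (3*e1 - 2*e2)(-3*e1 + 4*e2)
= 3*(-3)*e1e1 + 3*4*e1e2 + (-2)*(-3)*e2e1 + (-2)*4*e2e2
Using e1^2 = e2^2 = 1, e2e1 = -e1e2:
Scalar part s = 3*(-3) + (-2)*4 = -9 + (-8) = -17
Bivector part b = 3*4 - (-2)*(-3) = 12 - 6 = 6
uv = -17 + 6*e12


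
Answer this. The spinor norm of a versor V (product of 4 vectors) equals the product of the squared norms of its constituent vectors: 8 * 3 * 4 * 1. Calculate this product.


Spinor norm N(V) = |v1|^2 * |v2|^2 * ... * |v4|^2
= 8 * 3 * 4 * 1
Running product: 8, 24, 96, 96
N(V) = 96


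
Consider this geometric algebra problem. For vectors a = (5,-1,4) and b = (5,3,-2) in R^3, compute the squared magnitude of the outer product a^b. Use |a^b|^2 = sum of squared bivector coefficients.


a wedge b = (a1*b2 - a2*b1)*e12 + (a1*b3 - a3*b1)*e13 + (a2*b3 - a3*b2)*e23
e12 coeff: 5*3 - (-1)*5 = 15 - (-5) = 20
e13 coeff: 5*(-2) - 4*5 = -10 - 20 = -30
e23 coeff: (-1)*(-2) - 4*3 = 2 - 12 = -10
|a wedge b|^2 = 20^2 + (-30)^2 + (-10)^2
= 400 + 900 + 100
= 1400


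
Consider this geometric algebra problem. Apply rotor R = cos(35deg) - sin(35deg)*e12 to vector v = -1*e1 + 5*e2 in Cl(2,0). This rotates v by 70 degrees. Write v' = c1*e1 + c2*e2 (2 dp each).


Rotor R = cos(35deg) - sin(35deg)*e12
Rotation angle theta = 2 * 35 = 70 degrees
v' = R*v*~R rotates v by theta.
cos(70deg) = 0.3420, sin(70deg) = 0.9397
v'_1 = -1*cos(70deg) - 5*sin(70deg)
= -1*0.3420 - 5*0.9397
= -5.04
v'_2 = -1*sin(70deg) + 5*cos(70deg)
= -1*0.9397 + 5*0.3420
= 0.77
v' = -5.04*e1 + 0.77*e2


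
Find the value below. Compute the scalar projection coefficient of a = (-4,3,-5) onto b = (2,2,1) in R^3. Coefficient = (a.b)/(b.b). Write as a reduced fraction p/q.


Projection coefficient = (a . b) / (b . b)
a . b = (-4)*2 + 3*2 + (-5)*1
= -8 + 6 + (-5) = -7
b . b = 2^2 + 2^2 + 1^2
= 4 + 4 + 1 = 9
Coefficient = -7/9
In lowest terms: -7/9


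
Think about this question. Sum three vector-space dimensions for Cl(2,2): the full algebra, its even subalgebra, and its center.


n = 2 + 2 = 4
Total dim = 2^4 = 16
Even subalgebra dim = 2^3 = 8
n is even, so center dim = 1
Sum = 16 + 8 + 1 = 25


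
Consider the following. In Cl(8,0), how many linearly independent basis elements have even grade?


Even subalgebra dimension = 2^(n-1)
n = 8 + 0 = 8
2^(8 - 1) = 2^7 = 128
Verification: sum of C(8,k) for even k = 1 + 28 + 70 + 28 + 1 = 128
Result = 128


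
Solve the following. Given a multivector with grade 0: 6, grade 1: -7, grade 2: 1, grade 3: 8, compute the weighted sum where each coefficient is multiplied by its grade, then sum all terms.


Grade-weighted sum = sum of grade_k * coefficient_k
0*6 = 0
1*(-7) = -7
2*1 = 2
3*8 = 24
Total = 0 + (-7) + 2 + 24 = 19


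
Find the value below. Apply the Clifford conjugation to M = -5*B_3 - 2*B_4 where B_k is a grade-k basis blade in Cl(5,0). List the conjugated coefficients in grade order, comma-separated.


Clifford conjugate sign for grade k: (-1)^(k(k+1)/2)
Grade 3: (-1)^(3*4/2) = (-1)^6 = 1, coeff -5 -> -5
Grade 4: (-1)^(4*5/2) = (-1)^10 = 1, coeff -2 -> -2
Conjugated coefficients: -5, -2


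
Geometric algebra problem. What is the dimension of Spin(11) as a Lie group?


Spin(n) double-covers SO(n); both have Lie algebra so(n) of dimension n(n-1)/2.
n = 11
n(n-1) = 11 * 10 = 110
dim Spin(11) = 110/2 = 55


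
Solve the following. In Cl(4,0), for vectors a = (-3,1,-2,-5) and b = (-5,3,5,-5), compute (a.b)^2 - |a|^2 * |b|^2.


a . b = (-3)*(-5) + 1*3 + (-2)*5 + (-5)*(-5)
= 15 + 3 + (-10) + 25 = 33
|a|^2 = (-3)^2 + 1^2 + (-2)^2 + (-5)^2 = 39
|b|^2 = (-5)^2 + 3^2 + 5^2 + (-5)^2 = 84
(a.b)^2 = 33^2 = 1089
|a|^2 * |b|^2 = 39 * 84 = 3276
Result = 1089 - 3276 = -2187


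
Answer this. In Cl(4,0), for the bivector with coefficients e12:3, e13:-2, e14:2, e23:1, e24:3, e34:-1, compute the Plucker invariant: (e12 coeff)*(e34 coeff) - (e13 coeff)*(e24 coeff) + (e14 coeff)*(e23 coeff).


Plucker relation: af - be + cd
a*f = 3*(-1) = -3
b*e = (-2)*3 = -6
c*d = 2*1 = 2
af - be + cd = -3 - (-6) + 2
= 5


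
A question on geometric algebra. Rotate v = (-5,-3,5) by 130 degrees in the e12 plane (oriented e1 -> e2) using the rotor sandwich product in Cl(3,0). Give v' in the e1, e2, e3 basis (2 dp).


Rotor R = cos(65deg) - sin(65deg)*e12
Rotation angle theta = 2 * 65 = 130 degrees in the e12 plane (e1 -> e2).
The component perpendicular to the plane (e3) is invariant: v'_3 = v3 = 5.00
cos(130deg) = -0.6428, sin(130deg) = 0.7660
v'_1 = v1*cos(theta) - v2*sin(theta) = -5*(-0.6428) - (-3)*0.7660 = 5.51
v'_2 = v1*sin(theta) + v2*cos(theta) = -5*0.7660 + (-3)*(-0.6428) = -1.90
v' = 5.51*e1 - 1.90*e2 + 5.00*e3


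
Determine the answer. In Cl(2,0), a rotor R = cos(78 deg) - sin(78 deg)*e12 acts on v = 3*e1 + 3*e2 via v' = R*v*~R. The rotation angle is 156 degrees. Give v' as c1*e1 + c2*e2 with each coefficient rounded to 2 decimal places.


Rotor R = cos(78deg) - sin(78deg)*e12
Rotation angle theta = 2 * 78 = 156 degrees
v' = R*v*~R rotates v by theta.
cos(156deg) = -0.9135, sin(156deg) = 0.4067
v'_1 = 3*cos(156deg) - 3*sin(156deg)
= 3*(-0.9135) - 3*0.4067
= -3.96
v'_2 = 3*sin(156deg) + 3*cos(156deg)
= 3*0.4067 + 3*(-0.9135)
= -1.52
v' = -3.96*e1 - 1.52*e2


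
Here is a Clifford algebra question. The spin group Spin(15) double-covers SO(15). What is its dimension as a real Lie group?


Spin(n) double-covers SO(n); both have Lie algebra so(n) of dimension n(n-1)/2.
n = 15
n(n-1) = 15 * 14 = 210
dim Spin(15) = 210/2 = 105


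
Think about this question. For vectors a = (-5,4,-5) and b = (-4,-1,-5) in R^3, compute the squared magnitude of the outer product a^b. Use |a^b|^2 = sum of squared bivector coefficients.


a wedge b = (a1*b2 - a2*b1)*e12 + (a1*b3 - a3*b1)*e13 + (a2*b3 - a3*b2)*e23
e12 coeff: (-5)*(-1) - 4*(-4) = 5 - (-16) = 21
e13 coeff: (-5)*(-5) - (-5)*(-4) = 25 - 20 = 5
e23 coeff: 4*(-5) - (-5)*(-1) = -20 - 5 = -25
|a wedge b|^2 = 21^2 + 5^2 + (-25)^2
= 441 + 25 + 625
= 1091


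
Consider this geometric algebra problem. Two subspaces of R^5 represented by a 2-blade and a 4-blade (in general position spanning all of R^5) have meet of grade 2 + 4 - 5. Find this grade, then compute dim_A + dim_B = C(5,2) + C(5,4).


Meet grade = grade(A) + grade(B) - n
= 2 + 4 - 5 = 1
C(5,2) = 10
C(5,4) = 5
dim_A + dim_B = 10 + 5 = 15


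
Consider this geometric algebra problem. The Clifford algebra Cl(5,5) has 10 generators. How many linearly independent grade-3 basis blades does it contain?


Number of grade-k basis blades in Cl(p,q) with n = p + q is C(n, k).
n = 5 + 5 = 10
C(10, 3) = 10! / (3! * 7!)
= 3628800 / (6 * 5040)
= 120


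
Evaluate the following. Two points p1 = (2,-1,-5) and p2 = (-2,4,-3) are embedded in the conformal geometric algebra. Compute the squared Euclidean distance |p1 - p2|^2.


p1 - p2 = (4, -5, -2)
|p1 - p2|^2 = 4^2 + (-5)^2 + (-2)^2
= 16 + 25 + 4
= 45


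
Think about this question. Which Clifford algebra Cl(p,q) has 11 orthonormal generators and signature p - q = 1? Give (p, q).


We need p + q = 11 and p - q = 1.
Adding: 2p = 11 + 1 = 12, so p = 6.
Then q = 11 - 6 = 5.
(p, q) = (6, 5)


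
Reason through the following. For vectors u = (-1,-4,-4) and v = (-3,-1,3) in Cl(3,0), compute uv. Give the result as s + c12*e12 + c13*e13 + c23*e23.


In Cl(3,0): e_i^2 = 1, e_ie_j = -e_je_i for i != j.
Scalar part = u . v = (-1)*(-3) + (-4)*(-1) + (-4)*3
= 3 + 4 + (-12) = -5
e12 coeff = (-1)*(-1) - (-4)*(-3) = 1 - 12 = -11
e13 coeff = (-1)*3 - (-4)*(-3) = -3 - 12 = -15
e23 coeff = (-4)*3 - (-4)*(-1) = -12 - 4 = -16
uv = -5 - 11*e12 - 15*e13 - 16*e23


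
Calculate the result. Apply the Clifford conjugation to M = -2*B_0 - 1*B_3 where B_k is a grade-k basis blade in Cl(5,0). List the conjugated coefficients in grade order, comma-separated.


Clifford conjugate sign for grade k: (-1)^(k(k+1)/2)
Grade 0: (-1)^(0*1/2) = (-1)^0 = 1, coeff -2 -> -2
Grade 3: (-1)^(3*4/2) = (-1)^6 = 1, coeff -1 -> -1
Conjugated coefficients: -2, -1


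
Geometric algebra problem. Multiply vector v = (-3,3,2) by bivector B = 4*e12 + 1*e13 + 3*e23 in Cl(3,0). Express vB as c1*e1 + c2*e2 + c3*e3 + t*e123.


vB has grade-1 (vector) and grade-3 (trivector) parts: vB = (v _| B) + (v ^ B).
Vector part <vB>_1:
  e1: -v2*b12 - v3*b13 = -(3)*(4) - (2)*(1) = -14
  e2: v1*b12 - v3*b23 = (-3)*(4) - (2)*(3) = -18
  e3: v1*b13 + v2*b23 = (-3)*(1) + (3)*(3) = 6
Trivector part <vB>_3:
  e123: v1*b23 - v2*b13 + v3*b12 = (-3)*(3) - (3)*(1) + (2)*(4) = -4
vB = -14*e1 - 18*e2 + 6*e3 - 4*e123


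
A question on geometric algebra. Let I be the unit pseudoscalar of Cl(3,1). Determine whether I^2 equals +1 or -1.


The pseudoscalar I = e1...e_n (product of all n generators) of Cl(p,q) satisfies I^2 = (-1)^(q + n(n-1)/2).
p = 3, q = 1, n = p + q = 4
n(n-1)/2 = 4 * 3 / 2 = 6
Exponent = q + n(n-1)/2 = 1 + 6 = 7
I^2 = (-1)^7 = -1


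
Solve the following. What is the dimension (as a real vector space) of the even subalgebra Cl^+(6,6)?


Even subalgebra dimension = 2^(n-1)
n = 6 + 6 = 12
2^(12 - 1) = 2^11 = 2048
Verification: sum of C(12,k) for even k = 1 + 66 + 495 + 924 + 495 + 66 + 1 = 2048
Result = 2048


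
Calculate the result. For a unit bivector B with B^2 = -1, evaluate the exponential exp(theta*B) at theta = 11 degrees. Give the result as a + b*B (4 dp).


For a unit bivector B with B^2 = -1, the exponential series gives
e^(theta*B) = cos(theta) + sin(theta)*B (the GA analogue of Euler's formula).
theta = 11 degrees = 0.191986 rad
cos(11 deg) = 0.9816
sin(11 deg) = 0.1908
exp(theta*B) = 0.9816 + 0.1908*B


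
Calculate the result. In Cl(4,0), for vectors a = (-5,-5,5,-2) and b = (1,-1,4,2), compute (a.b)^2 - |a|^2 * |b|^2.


a . b = (-5)*1 + (-5)*(-1) + 5*4 + (-2)*2
= -5 + 5 + 20 + (-4) = 16
|a|^2 = (-5)^2 + (-5)^2 + 5^2 + (-2)^2 = 79
|b|^2 = 1^2 + (-1)^2 + 4^2 + 2^2 = 22
(a.b)^2 = 16^2 = 256
|a|^2 * |b|^2 = 79 * 22 = 1738
Result = 256 - 1738 = -1482


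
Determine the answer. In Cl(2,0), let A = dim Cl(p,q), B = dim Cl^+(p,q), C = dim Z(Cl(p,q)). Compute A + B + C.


n = 2 + 0 = 2
Total dim = 2^2 = 4
Even subalgebra dim = 2^1 = 2
n is even, so center dim = 1
Sum = 4 + 2 + 1 = 7


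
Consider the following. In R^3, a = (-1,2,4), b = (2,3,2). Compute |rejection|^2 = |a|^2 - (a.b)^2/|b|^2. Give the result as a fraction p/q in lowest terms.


|a|^2 = (-1)^2 + 2^2 + 4^2 = 21
|b|^2 = 2^2 + 3^2 + 2^2 = 17
a . b = (-1)*2 + 2*3 + 4*2 = 12
(a.b)^2 = 12^2 = 144
|rej|^2 = 21 - 144/17
= (357 - 144)/17
= 213/17
In lowest terms: 213/17


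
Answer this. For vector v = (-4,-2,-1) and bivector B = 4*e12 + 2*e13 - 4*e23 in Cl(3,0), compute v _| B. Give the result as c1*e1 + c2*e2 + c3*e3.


Left contraction v _| B = <vB>_1 (grade-1 part of the geometric product vB).
Using e1_|e12 = e2, e2_|e12 = -e1, e1_|e13 = e3, e3_|e13 = -e1, e2_|e23 = e3, e3_|e23 = -e2:
e1 coeff: -v2*b12 - v3*b13 = -(-2)*(4) - (-1)*(2) = 10
e2 coeff: v1*b12 - v3*b23 = (-4)*(4) - (-1)*(-4) = -20
e3 coeff: v1*b13 + v2*b23 = (-4)*(2) + (-2)*(-4) = 0
v _| B = 10*e1 - 20*e2 + 0*e3


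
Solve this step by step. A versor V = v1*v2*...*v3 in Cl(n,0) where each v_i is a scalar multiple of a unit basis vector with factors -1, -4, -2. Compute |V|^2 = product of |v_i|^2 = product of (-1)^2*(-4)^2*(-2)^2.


Each vector v_i has |v_i|^2 = s_i^2
Squared scales: (-1)^2 = 1, (-4)^2 = 16, (-2)^2 = 4
|V|^2 = 1 * 16 * 4
= 64


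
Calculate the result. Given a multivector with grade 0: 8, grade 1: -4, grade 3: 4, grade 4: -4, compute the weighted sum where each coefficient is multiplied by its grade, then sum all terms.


Grade-weighted sum = sum of grade_k * coefficient_k
0*8 = 0
1*(-4) = -4
3*4 = 12
4*(-4) = -16
Total = 0 + (-4) + 12 + (-16) = -8


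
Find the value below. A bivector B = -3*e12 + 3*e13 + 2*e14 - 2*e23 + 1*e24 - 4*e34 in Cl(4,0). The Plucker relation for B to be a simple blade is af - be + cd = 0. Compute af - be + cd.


Plucker relation: af - be + cd
a*f = (-3)*(-4) = 12
b*e = 3*1 = 3
c*d = 2*(-2) = -4
af - be + cd = 12 - 3 + (-4)
= 5


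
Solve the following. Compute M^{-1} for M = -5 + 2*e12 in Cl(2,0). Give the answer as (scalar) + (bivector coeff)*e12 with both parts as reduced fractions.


M = -5 + 2*e12, where e12^2 = -1.
Since M commutes with its reverse ~M = a - b*e12, M * ~M = a^2 - b^2*e12^2 = a^2 + b^2.
So M^{-1} = ~M / (a^2 + b^2) = (a - b*e12)/(a^2 + b^2).
a^2 + b^2 = 25 + 4 = 29
Scalar part = -5/29 = -5/29
Bivector coeff = -2/29 = -2/29
M^{-1} = -5/29 - 2/29*e12


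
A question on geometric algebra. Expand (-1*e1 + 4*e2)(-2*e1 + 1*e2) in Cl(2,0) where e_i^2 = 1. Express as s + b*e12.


Expand: (-1*e1 + 4*e2)(-2*e1 + 1*e2)
= (-1)*(-2)*e1e1 + (-1)*1*e1e2 + 4*(-2)*e2e1 + 4*1*e2e2
Using e1^2 = e2^2 = 1, e2e1 = -e1e2:
Scalar part s = (-1)*(-2) + 4*1 = 2 + 4 = 6
Bivector part b = (-1)*1 - 4*(-2) = -1 - (-8) = 7
uv = 6 + 7*e12


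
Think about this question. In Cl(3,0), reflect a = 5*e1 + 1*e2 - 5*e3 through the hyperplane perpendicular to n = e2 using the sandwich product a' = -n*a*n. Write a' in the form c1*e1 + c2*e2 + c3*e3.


Reflection formula: a' = -n*a*n, with n = e2 (unit vector, n^2 = 1).
For reflection through hyperplane perp to e2:
The component along e2 flips sign, others stay.
a = (5, 1, -5)
a' = (5, -1, -5)
a' = 5*e1 - 1*e2 - 5*e3


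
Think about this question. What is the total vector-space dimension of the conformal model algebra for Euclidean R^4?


The conformal model of R^4 uses Cl(5,1): the 4 Euclidean generators plus two extra orthogonal generators e+ (e+^2 = +1) and e- (e-^2 = -1), from which the null vectors e0, einf are built.
Number of generators m = 4 + 2 = 6.
dim Cl(p,q) = 2^m = 2^6 = 64


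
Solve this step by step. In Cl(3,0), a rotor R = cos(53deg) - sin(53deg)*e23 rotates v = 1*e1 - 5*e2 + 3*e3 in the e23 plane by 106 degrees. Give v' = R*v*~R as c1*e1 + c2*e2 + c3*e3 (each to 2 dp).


Rotor R = cos(53deg) - sin(53deg)*e23
Rotation angle theta = 2 * 53 = 106 degrees in the e23 plane (e2 -> e3).
The component perpendicular to the plane (e1) is invariant: v'_1 = v1 = 1.00
cos(106deg) = -0.2756, sin(106deg) = 0.9613
v'_2 = v2*cos(theta) - v3*sin(theta) = -5*(-0.2756) - 3*0.9613 = -1.51
v'_3 = v2*sin(theta) + v3*cos(theta) = -5*0.9613 + 3*(-0.2756) = -5.63
v' = 1.00*e1 - 1.51*e2 - 5.63*e3


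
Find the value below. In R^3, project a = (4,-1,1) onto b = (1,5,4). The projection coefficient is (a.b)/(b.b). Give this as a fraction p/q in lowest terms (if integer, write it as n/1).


Projection coefficient = (a . b) / (b . b)
a . b = 4*1 + (-1)*5 + 1*4
= 4 + (-5) + 4 = 3
b . b = 1^2 + 5^2 + 4^2
= 1 + 25 + 16 = 42
Coefficient = 3/42
In lowest terms: 1/14


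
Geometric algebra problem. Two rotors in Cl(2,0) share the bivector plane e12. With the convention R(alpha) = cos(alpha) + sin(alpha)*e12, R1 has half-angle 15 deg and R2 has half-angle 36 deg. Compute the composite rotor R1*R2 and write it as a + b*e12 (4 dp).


Same-plane rotors commute and their half-angles add:
R1*R2 = cos(a1 + a2) + sin(a1 + a2)*e12.
a1 + a2 = 15 + 36 = 51 deg
cos(51 deg) = 0.6293
sin(51 deg) = 0.7771
R1*R2 = 0.6293 + 0.7771*e12


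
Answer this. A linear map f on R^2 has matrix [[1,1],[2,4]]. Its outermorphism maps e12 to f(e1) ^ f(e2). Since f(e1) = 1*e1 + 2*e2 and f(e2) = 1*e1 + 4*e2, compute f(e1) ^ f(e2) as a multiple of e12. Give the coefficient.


The outermorphism of a linear map f sends e1^e2 to f(e1)^f(e2).
f(e1) = 1*e1 + 2*e2
f(e2) = 1*e1 + 4*e2
f(e1) ^ f(e2) = (1*e1 + 2*e2) ^ (1*e1 + 4*e2)
= 1*4*e12 + 2*1*e21
= (4 - 2)*e12
= 2*e12
Coefficient = 2


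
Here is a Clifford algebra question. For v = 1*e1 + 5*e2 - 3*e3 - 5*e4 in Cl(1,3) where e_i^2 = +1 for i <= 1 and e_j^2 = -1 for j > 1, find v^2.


v^2 = sum of c_i^2 * e_i^2
Positive signature terms (e_i^2 = +1): 1^2 = 1
Negative signature terms (e_j^2 = -1): 5^2 + (-3)^2 + (-5)^2 = 59
v^2 = 1 - 59 = -58


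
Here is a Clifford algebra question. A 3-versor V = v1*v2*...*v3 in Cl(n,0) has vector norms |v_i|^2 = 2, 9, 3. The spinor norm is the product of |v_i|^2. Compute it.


Spinor norm N(V) = |v1|^2 * |v2|^2 * ... * |v3|^2
= 2 * 9 * 3
Running product: 2, 18, 54
N(V) = 54


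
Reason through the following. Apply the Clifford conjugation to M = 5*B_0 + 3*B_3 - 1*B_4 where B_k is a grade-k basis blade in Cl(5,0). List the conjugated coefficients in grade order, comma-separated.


Clifford conjugate sign for grade k: (-1)^(k(k+1)/2)
Grade 0: (-1)^(0*1/2) = (-1)^0 = 1, coeff 5 -> 5
Grade 3: (-1)^(3*4/2) = (-1)^6 = 1, coeff 3 -> 3
Grade 4: (-1)^(4*5/2) = (-1)^10 = 1, coeff -1 -> -1
Conjugated coefficients: 5, 3, -1


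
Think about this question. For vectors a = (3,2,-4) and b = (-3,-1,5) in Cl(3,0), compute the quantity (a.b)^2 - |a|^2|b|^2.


a . b = 3*(-3) + 2*(-1) + (-4)*5
= -9 + (-2) + (-20) = -31
|a|^2 = 3^2 + 2^2 + (-4)^2 = 29
|b|^2 = (-3)^2 + (-1)^2 + 5^2 = 35
(a.b)^2 = (-31)^2 = 961
|a|^2 * |b|^2 = 29 * 35 = 1015
Result = 961 - 1015 = -54


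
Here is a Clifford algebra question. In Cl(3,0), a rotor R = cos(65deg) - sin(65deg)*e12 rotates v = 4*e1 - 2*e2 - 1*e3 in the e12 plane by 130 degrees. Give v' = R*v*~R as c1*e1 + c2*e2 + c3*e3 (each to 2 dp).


Rotor R = cos(65deg) - sin(65deg)*e12
Rotation angle theta = 2 * 65 = 130 degrees in the e12 plane (e1 -> e2).
The component perpendicular to the plane (e3) is invariant: v'_3 = v3 = -1.00
cos(130deg) = -0.6428, sin(130deg) = 0.7660
v'_1 = v1*cos(theta) - v2*sin(theta) = 4*(-0.6428) - (-2)*0.7660 = -1.04
v'_2 = v1*sin(theta) + v2*cos(theta) = 4*0.7660 + (-2)*(-0.6428) = 4.35
v' = -1.04*e1 + 4.35*e2 - 1.00*e3


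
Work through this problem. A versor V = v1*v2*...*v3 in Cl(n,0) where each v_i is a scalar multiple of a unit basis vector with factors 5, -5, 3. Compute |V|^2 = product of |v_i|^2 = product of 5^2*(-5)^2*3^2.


Each vector v_i has |v_i|^2 = s_i^2
Squared scales: 5^2 = 25, (-5)^2 = 25, 3^2 = 9
|V|^2 = 25 * 25 * 9
= 5625


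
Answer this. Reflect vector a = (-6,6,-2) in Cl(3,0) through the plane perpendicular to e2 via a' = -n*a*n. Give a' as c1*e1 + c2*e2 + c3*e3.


Reflection formula: a' = -n*a*n, with n = e2 (unit vector, n^2 = 1).
For reflection through hyperplane perp to e2:
The component along e2 flips sign, others stay.
a = (-6, 6, -2)
a' = (-6, -6, -2)
a' = -6*e1 - 6*e2 - 2*e3


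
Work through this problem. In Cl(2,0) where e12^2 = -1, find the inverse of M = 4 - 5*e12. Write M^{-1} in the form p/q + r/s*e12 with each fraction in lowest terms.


M = 4 - 5*e12, where e12^2 = -1.
Since M commutes with its reverse ~M = a - b*e12, M * ~M = a^2 - b^2*e12^2 = a^2 + b^2.
So M^{-1} = ~M / (a^2 + b^2) = (a - b*e12)/(a^2 + b^2).
a^2 + b^2 = 16 + 25 = 41
Scalar part = 4/41 = 4/41
Bivector coeff = 5/41 = 5/41
M^{-1} = 4/41 + 5/41*e12


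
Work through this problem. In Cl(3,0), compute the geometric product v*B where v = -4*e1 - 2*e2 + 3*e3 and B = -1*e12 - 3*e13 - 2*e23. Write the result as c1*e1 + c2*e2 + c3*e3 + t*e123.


vB has grade-1 (vector) and grade-3 (trivector) parts: vB = (v _| B) + (v ^ B).
Vector part <vB>_1:
  e1: -v2*b12 - v3*b13 = -(-2)*(-1) - (3)*(-3) = 7
  e2: v1*b12 - v3*b23 = (-4)*(-1) - (3)*(-2) = 10
  e3: v1*b13 + v2*b23 = (-4)*(-3) + (-2)*(-2) = 16
Trivector part <vB>_3:
  e123: v1*b23 - v2*b13 + v3*b12 = (-4)*(-2) - (-2)*(-3) + (3)*(-1) = -1
vB = 7*e1 + 10*e2 + 16*e3 - 1*e123


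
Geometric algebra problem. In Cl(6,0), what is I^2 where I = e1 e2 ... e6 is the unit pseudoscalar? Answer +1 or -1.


The pseudoscalar I = e1...e_n (product of all n generators) of Cl(p,q) satisfies I^2 = (-1)^(q + n(n-1)/2).
p = 6, q = 0, n = p + q = 6
n(n-1)/2 = 6 * 5 / 2 = 15
Exponent = q + n(n-1)/2 = 0 + 15 = 15
I^2 = (-1)^15 = -1


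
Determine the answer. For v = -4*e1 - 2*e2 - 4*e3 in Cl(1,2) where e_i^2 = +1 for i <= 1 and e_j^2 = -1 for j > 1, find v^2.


v^2 = sum of c_i^2 * e_i^2
Positive signature terms (e_i^2 = +1): (-4)^2 = 16
Negative signature terms (e_j^2 = -1): (-2)^2 + (-4)^2 = 20
v^2 = 16 - 20 = -4


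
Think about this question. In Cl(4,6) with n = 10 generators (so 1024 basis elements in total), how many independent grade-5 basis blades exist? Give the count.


Number of grade-k basis blades in Cl(p,q) with n = p + q is C(n, k).
n = 4 + 6 = 10
C(10, 5) = 10! / (5! * 5!)
= 3628800 / (120 * 120)
= 252


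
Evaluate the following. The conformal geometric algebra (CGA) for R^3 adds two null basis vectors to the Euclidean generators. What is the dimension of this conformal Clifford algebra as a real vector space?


The conformal model of R^3 uses Cl(4,1): the 3 Euclidean generators plus two extra orthogonal generators e+ (e+^2 = +1) and e- (e-^2 = -1), from which the null vectors e0, einf are built.
Number of generators m = 3 + 2 = 5.
dim Cl(p,q) = 2^m = 2^5 = 32


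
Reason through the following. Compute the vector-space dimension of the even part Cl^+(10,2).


Even subalgebra dimension = 2^(n-1)
n = 10 + 2 = 12
2^(12 - 1) = 2^11 = 2048
Verification: sum of C(12,k) for even k = 1 + 66 + 495 + 924 + 495 + 66 + 1 = 2048
Result = 2048


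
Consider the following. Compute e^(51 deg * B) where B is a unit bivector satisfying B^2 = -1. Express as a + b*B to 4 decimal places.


For a unit bivector B with B^2 = -1, the exponential series gives
e^(theta*B) = cos(theta) + sin(theta)*B (the GA analogue of Euler's formula).
theta = 51 degrees = 0.890118 rad
cos(51 deg) = 0.6293
sin(51 deg) = 0.7771
exp(theta*B) = 0.6293 + 0.7771*B


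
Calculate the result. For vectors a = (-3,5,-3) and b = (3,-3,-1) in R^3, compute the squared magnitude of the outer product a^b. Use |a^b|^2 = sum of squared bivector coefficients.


a wedge b = (a1*b2 - a2*b1)*e12 + (a1*b3 - a3*b1)*e13 + (a2*b3 - a3*b2)*e23
e12 coeff: (-3)*(-3) - 5*3 = 9 - 15 = -6
e13 coeff: (-3)*(-1) - (-3)*3 = 3 - (-9) = 12
e23 coeff: 5*(-1) - (-3)*(-3) = -5 - 9 = -14
|a wedge b|^2 = (-6)^2 + 12^2 + (-14)^2
= 36 + 144 + 196
= 376


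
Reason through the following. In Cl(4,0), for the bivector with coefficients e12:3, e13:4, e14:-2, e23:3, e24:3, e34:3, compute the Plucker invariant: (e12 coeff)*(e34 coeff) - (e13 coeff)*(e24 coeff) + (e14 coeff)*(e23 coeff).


Plucker relation: af - be + cd
a*f = 3*3 = 9
b*e = 4*3 = 12
c*d = (-2)*3 = -6
af - be + cd = 9 - 12 + (-6)
= -9


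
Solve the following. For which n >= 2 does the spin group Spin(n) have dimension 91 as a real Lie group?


dim Spin(n) = dim so(n) = n(n-1)/2.
Solve n(n-1)/2 = 91, i.e. n^2 - n - 182 = 0.
Discriminant = 1 + 8*91 = 729
n = (1 + sqrt(729))/2 = (1 + 27)/2 = 14


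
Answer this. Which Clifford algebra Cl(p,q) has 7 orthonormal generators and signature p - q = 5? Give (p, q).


We need p + q = 7 and p - q = 5.
Adding: 2p = 7 + 5 = 12, so p = 6.
Then q = 7 - 6 = 1.
(p, q) = (6, 1)


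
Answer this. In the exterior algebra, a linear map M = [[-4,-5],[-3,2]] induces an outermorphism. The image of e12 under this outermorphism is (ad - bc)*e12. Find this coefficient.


The outermorphism of a linear map f sends e1^e2 to f(e1)^f(e2).
f(e1) = -4*e1 - 3*e2
f(e2) = -5*e1 + 2*e2
f(e1) ^ f(e2) = (-4*e1 - 3*e2) ^ (-5*e1 + 2*e2)
= (-4)*2*e12 + (-3)*(-5)*e21
= (-8 - 15)*e12
= -23*e12
Coefficient = -23


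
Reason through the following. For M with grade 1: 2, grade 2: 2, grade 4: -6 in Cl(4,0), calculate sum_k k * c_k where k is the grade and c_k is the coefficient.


Grade-weighted sum = sum of grade_k * coefficient_k
1*2 = 2
2*2 = 4
4*(-6) = -24
Total = 2 + 4 + (-24) = -18


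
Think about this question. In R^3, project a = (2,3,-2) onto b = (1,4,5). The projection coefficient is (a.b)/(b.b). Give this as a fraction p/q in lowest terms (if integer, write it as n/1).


Projection coefficient = (a . b) / (b . b)
a . b = 2*1 + 3*4 + (-2)*5
= 2 + 12 + (-10) = 4
b . b = 1^2 + 4^2 + 5^2
= 1 + 16 + 25 = 42
Coefficient = 4/42
In lowest terms: 2/21


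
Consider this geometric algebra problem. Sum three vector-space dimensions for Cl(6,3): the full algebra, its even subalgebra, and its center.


n = 6 + 3 = 9
Total dim = 2^9 = 512
Even subalgebra dim = 2^8 = 256
n is odd, so center dim = 2
Sum = 512 + 256 + 2 = 770


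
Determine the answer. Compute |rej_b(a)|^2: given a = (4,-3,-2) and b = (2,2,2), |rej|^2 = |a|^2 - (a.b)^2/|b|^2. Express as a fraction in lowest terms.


|a|^2 = 4^2 + (-3)^2 + (-2)^2 = 29
|b|^2 = 2^2 + 2^2 + 2^2 = 12
a . b = 4*2 + (-3)*2 + (-2)*2 = -2
(a.b)^2 = (-2)^2 = 4
|rej|^2 = 29 - 4/12
= (348 - 4)/12
= 344/12
In lowest terms: 86/3


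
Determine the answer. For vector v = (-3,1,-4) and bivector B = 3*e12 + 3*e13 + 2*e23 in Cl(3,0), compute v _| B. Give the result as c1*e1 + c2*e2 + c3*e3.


Left contraction v _| B = <vB>_1 (grade-1 part of the geometric product vB).
Using e1_|e12 = e2, e2_|e12 = -e1, e1_|e13 = e3, e3_|e13 = -e1, e2_|e23 = e3, e3_|e23 = -e2:
e1 coeff: -v2*b12 - v3*b13 = -(1)*(3) - (-4)*(3) = 9
e2 coeff: v1*b12 - v3*b23 = (-3)*(3) - (-4)*(2) = -1
e3 coeff: v1*b13 + v2*b23 = (-3)*(3) + (1)*(2) = -7
v _| B = 9*e1 - 1*e2 - 7*e3


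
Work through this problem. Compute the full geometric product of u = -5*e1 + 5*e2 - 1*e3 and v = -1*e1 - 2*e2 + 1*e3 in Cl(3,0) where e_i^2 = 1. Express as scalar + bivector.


In Cl(3,0): e_i^2 = 1, e_ie_j = -e_je_i for i != j.
Scalar part = u . v = (-5)*(-1) + 5*(-2) + (-1)*1
= 5 + (-10) + (-1) = -6
e12 coeff = (-5)*(-2) - 5*(-1) = 10 - (-5) = 15
e13 coeff = (-5)*1 - (-1)*(-1) = -5 - 1 = -6
e23 coeff = 5*1 - (-1)*(-2) = 5 - 2 = 3
uv = -6 + 15*e12 - 6*e13 + 3*e23


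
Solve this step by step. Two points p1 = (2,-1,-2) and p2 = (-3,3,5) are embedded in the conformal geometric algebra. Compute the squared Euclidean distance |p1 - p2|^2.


p1 - p2 = (5, -4, -7)
|p1 - p2|^2 = 5^2 + (-4)^2 + (-7)^2
= 25 + 16 + 49
= 90


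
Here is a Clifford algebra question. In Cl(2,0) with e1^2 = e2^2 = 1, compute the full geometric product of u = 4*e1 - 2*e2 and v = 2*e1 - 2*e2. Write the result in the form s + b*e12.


Expand: (4*e1 - 2*e2)(2*e1 - 2*e2)
= 4*2*e1e1 + 4*(-2)*e1e2 + (-2)*2*e2e1 + (-2)*(-2)*e2e2
Using e1^2 = e2^2 = 1, e2e1 = -e1e2:
Scalar part s = 4*2 + (-2)*(-2) = 8 + 4 = 12
Bivector part b = 4*(-2) - (-2)*2 = -8 - (-4) = -4
uv = 12 - 4*e12


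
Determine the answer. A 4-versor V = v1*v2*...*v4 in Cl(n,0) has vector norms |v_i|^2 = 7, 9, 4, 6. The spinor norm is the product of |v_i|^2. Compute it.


Spinor norm N(V) = |v1|^2 * |v2|^2 * ... * |v4|^2
= 7 * 9 * 4 * 6
Running product: 7, 63, 252, 1512
N(V) = 1512


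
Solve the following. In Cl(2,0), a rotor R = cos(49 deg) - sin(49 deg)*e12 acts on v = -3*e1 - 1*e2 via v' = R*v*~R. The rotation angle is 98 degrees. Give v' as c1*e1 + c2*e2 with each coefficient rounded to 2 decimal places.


Rotor R = cos(49deg) - sin(49deg)*e12
Rotation angle theta = 2 * 49 = 98 degrees
v' = R*v*~R rotates v by theta.
cos(98deg) = -0.1392, sin(98deg) = 0.9903
v'_1 = -3*cos(98deg) - (-1)*sin(98deg)
= -3*(-0.1392) - (-1)*0.9903
= 1.41
v'_2 = -3*sin(98deg) + (-1)*cos(98deg)
= -3*0.9903 + (-1)*(-0.1392)
= -2.83
v' = 1.41*e1 - 2.83*e2


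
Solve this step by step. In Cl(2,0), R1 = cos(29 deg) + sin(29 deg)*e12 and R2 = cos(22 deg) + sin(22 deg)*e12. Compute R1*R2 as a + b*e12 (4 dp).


Same-plane rotors commute and their half-angles add:
R1*R2 = cos(a1 + a2) + sin(a1 + a2)*e12.
a1 + a2 = 29 + 22 = 51 deg
cos(51 deg) = 0.6293
sin(51 deg) = 0.7771
R1*R2 = 0.6293 + 0.7771*e12


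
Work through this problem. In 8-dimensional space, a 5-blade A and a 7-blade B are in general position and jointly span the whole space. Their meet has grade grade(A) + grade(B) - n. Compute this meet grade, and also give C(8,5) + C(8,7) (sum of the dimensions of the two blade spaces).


Meet grade = grade(A) + grade(B) - n
= 5 + 7 - 8 = 4
C(8,5) = 56
C(8,7) = 8
dim_A + dim_B = 56 + 8 = 64


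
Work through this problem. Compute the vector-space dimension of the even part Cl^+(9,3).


Even subalgebra dimension = 2^(n-1)
n = 9 + 3 = 12
2^(12 - 1) = 2^11 = 2048
Verification: sum of C(12,k) for even k = 1 + 66 + 495 + 924 + 495 + 66 + 1 = 2048
Result = 2048


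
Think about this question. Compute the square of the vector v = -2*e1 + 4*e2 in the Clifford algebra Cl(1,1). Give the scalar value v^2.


v^2 = sum of c_i^2 * e_i^2
Positive signature terms (e_i^2 = +1): (-2)^2 = 4
Negative signature terms (e_j^2 = -1): 4^2 = 16
v^2 = 4 - 16 = -12


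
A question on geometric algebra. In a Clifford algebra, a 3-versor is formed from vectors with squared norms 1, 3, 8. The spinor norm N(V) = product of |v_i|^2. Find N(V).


Spinor norm N(V) = |v1|^2 * |v2|^2 * ... * |v3|^2
= 1 * 3 * 8
Running product: 1, 3, 24
N(V) = 24


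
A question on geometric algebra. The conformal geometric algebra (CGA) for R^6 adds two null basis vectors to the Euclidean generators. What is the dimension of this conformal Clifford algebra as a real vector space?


The conformal model of R^6 uses Cl(7,1): the 6 Euclidean generators plus two extra orthogonal generators e+ (e+^2 = +1) and e- (e-^2 = -1), from which the null vectors e0, einf are built.
Number of generators m = 6 + 2 = 8.
dim Cl(p,q) = 2^m = 2^8 = 256


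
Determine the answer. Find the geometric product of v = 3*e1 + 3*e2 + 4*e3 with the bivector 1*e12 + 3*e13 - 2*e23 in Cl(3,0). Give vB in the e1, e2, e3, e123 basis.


vB has grade-1 (vector) and grade-3 (trivector) parts: vB = (v _| B) + (v ^ B).
Vector part <vB>_1:
  e1: -v2*b12 - v3*b13 = -(3)*(1) - (4)*(3) = -15
  e2: v1*b12 - v3*b23 = (3)*(1) - (4)*(-2) = 11
  e3: v1*b13 + v2*b23 = (3)*(3) + (3)*(-2) = 3
Trivector part <vB>_3:
  e123: v1*b23 - v2*b13 + v3*b12 = (3)*(-2) - (3)*(3) + (4)*(1) = -11
vB = -15*e1 + 11*e2 + 3*e3 - 11*e123


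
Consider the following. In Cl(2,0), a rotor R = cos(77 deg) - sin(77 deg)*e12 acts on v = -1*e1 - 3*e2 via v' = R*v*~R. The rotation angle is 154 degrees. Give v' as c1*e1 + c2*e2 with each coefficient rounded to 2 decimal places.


Rotor R = cos(77deg) - sin(77deg)*e12
Rotation angle theta = 2 * 77 = 154 degrees
v' = R*v*~R rotates v by theta.
cos(154deg) = -0.8988, sin(154deg) = 0.4384
v'_1 = -1*cos(154deg) - (-3)*sin(154deg)
= -1*(-0.8988) - (-3)*0.4384
= 2.21
v'_2 = -1*sin(154deg) + (-3)*cos(154deg)
= -1*0.4384 + (-3)*(-0.8988)
= 2.26
v' = 2.21*e1 + 2.26*e2


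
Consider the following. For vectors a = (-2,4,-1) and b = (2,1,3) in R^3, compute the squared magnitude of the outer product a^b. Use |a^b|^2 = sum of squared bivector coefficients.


a wedge b = (a1*b2 - a2*b1)*e12 + (a1*b3 - a3*b1)*e13 + (a2*b3 - a3*b2)*e23
e12 coeff: (-2)*1 - 4*2 = -2 - 8 = -10
e13 coeff: (-2)*3 - (-1)*2 = -6 - (-2) = -4
e23 coeff: 4*3 - (-1)*1 = 12 - (-1) = 13
|a wedge b|^2 = (-10)^2 + (-4)^2 + 13^2
= 100 + 16 + 169
= 285


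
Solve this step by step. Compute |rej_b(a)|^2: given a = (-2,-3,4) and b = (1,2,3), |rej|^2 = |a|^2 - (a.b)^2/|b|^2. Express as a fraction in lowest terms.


|a|^2 = (-2)^2 + (-3)^2 + 4^2 = 29
|b|^2 = 1^2 + 2^2 + 3^2 = 14
a . b = (-2)*1 + (-3)*2 + 4*3 = 4
(a.b)^2 = 4^2 = 16
|rej|^2 = 29 - 16/14
= (406 - 16)/14
= 390/14
In lowest terms: 195/7


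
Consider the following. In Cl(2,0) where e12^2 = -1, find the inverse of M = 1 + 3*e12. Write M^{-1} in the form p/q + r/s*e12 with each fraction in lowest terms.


M = 1 + 3*e12, where e12^2 = -1.
Since M commutes with its reverse ~M = a - b*e12, M * ~M = a^2 - b^2*e12^2 = a^2 + b^2.
So M^{-1} = ~M / (a^2 + b^2) = (a - b*e12)/(a^2 + b^2).
a^2 + b^2 = 1 + 9 = 10
Scalar part = 1/10 = 1/10
Bivector coeff = -3/10 = -3/10
M^{-1} = 1/10 - 3/10*e12


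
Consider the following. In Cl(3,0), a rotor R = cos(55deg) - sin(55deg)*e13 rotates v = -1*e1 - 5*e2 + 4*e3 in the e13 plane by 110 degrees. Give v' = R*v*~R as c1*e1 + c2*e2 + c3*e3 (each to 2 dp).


Rotor R = cos(55deg) - sin(55deg)*e13
Rotation angle theta = 2 * 55 = 110 degrees in the e13 plane (e1 -> e3).
The component perpendicular to the plane (e2) is invariant: v'_2 = v2 = -5.00
cos(110deg) = -0.3420, sin(110deg) = 0.9397
v'_1 = v1*cos(theta) - v3*sin(theta) = -1*(-0.3420) - 4*0.9397 = -3.42
v'_3 = v1*sin(theta) + v3*cos(theta) = -1*0.9397 + 4*(-0.3420) = -2.31
v' = -3.42*e1 - 5.00*e2 - 2.31*e3


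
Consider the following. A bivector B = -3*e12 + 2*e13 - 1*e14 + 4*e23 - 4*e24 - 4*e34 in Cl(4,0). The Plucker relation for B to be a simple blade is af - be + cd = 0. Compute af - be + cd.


Plucker relation: af - be + cd
a*f = (-3)*(-4) = 12
b*e = 2*(-4) = -8
c*d = (-1)*4 = -4
af - be + cd = 12 - (-8) + (-4)
= 16


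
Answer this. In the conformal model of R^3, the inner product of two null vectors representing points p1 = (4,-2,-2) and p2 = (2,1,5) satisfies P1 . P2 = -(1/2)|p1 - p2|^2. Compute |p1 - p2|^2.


p1 - p2 = (2, -3, -7)
|p1 - p2|^2 = 2^2 + (-3)^2 + (-7)^2
= 4 + 9 + 49
= 62


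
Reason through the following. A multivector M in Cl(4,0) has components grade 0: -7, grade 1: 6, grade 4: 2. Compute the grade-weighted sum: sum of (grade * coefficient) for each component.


Grade-weighted sum = sum of grade_k * coefficient_k
0*(-7) = 0
1*6 = 6
4*2 = 8
Total = 0 + 6 + 8 = 14


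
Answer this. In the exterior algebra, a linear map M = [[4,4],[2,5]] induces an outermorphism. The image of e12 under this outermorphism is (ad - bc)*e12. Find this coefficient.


The outermorphism of a linear map f sends e1^e2 to f(e1)^f(e2).
f(e1) = 4*e1 + 2*e2
f(e2) = 4*e1 + 5*e2
f(e1) ^ f(e2) = (4*e1 + 2*e2) ^ (4*e1 + 5*e2)
= 4*5*e12 + 2*4*e21
= (20 - 8)*e12
= 12*e12
Coefficient = 12


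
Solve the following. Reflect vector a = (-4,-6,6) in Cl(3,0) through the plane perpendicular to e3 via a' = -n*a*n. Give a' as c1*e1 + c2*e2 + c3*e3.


Reflection formula: a' = -n*a*n, with n = e3 (unit vector, n^2 = 1).
For reflection through hyperplane perp to e3:
The component along e3 flips sign, others stay.
a = (-4, -6, 6)
a' = (-4, -6, -6)
a' = -4*e1 - 6*e2 - 6*e3


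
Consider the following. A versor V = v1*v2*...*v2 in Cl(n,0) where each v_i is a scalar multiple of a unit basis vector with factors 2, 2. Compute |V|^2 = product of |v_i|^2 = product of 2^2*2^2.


Each vector v_i has |v_i|^2 = s_i^2
Squared scales: 2^2 = 4, 2^2 = 4
|V|^2 = 4 * 4
= 16


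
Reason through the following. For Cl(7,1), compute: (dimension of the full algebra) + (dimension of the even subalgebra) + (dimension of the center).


n = 7 + 1 = 8
Total dim = 2^8 = 256
Even subalgebra dim = 2^7 = 128
n is even, so center dim = 1
Sum = 256 + 128 + 1 = 385


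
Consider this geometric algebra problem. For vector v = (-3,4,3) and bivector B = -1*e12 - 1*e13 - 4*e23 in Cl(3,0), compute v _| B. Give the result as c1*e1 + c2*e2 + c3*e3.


Left contraction v _| B = <vB>_1 (grade-1 part of the geometric product vB).
Using e1_|e12 = e2, e2_|e12 = -e1, e1_|e13 = e3, e3_|e13 = -e1, e2_|e23 = e3, e3_|e23 = -e2:
e1 coeff: -v2*b12 - v3*b13 = -(4)*(-1) - (3)*(-1) = 7
e2 coeff: v1*b12 - v3*b23 = (-3)*(-1) - (3)*(-4) = 15
e3 coeff: v1*b13 + v2*b23 = (-3)*(-1) + (4)*(-4) = -13
v _| B = 7*e1 + 15*e2 - 13*e3


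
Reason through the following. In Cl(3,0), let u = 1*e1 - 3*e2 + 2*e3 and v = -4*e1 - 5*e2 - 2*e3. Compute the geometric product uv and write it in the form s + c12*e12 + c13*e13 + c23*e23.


In Cl(3,0): e_i^2 = 1, e_ie_j = -e_je_i for i != j.
Scalar part = u . v = 1*(-4) + (-3)*(-5) + 2*(-2)
= -4 + 15 + (-4) = 7
e12 coeff = 1*(-5) - (-3)*(-4) = -5 - 12 = -17
e13 coeff = 1*(-2) - 2*(-4) = -2 - (-8) = 6
e23 coeff = (-3)*(-2) - 2*(-5) = 6 - (-10) = 16
uv = 7 - 17*e12 + 6*e13 + 16*e23


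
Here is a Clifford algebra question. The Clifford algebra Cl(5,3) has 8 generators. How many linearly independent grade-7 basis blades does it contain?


Number of grade-k basis blades in Cl(p,q) with n = p + q is C(n, k).
n = 5 + 3 = 8
C(8, 7) = 8! / (7! * 1!)
= 40320 / (5040 * 1)
= 8


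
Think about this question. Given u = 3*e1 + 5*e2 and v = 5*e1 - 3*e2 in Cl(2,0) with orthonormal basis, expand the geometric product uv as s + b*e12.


Expand: (3*e1 + 5*e2)(5*e1 - 3*e2)
= 3*5*e1e1 + 3*(-3)*e1e2 + 5*5*e2e1 + 5*(-3)*e2e2
Using e1^2 = e2^2 = 1, e2e1 = -e1e2:
Scalar part s = 3*5 + 5*(-3) = 15 + (-15) = 0
Bivector part b = 3*(-3) - 5*5 = -9 - 25 = -34
uv = 0 - 34*e12


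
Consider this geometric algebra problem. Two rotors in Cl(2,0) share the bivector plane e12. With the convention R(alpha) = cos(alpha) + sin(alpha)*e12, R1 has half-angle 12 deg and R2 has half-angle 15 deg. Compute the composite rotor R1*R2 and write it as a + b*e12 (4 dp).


Same-plane rotors commute and their half-angles add:
R1*R2 = cos(a1 + a2) + sin(a1 + a2)*e12.
a1 + a2 = 12 + 15 = 27 deg
cos(27 deg) = 0.8910
sin(27 deg) = 0.4540
R1*R2 = 0.8910 + 0.4540*e12


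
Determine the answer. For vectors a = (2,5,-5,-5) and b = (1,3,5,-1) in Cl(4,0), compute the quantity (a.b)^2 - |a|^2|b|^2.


a . b = 2*1 + 5*3 + (-5)*5 + (-5)*(-1)
= 2 + 15 + (-25) + 5 = -3
|a|^2 = 2^2 + 5^2 + (-5)^2 + (-5)^2 = 79
|b|^2 = 1^2 + 3^2 + 5^2 + (-1)^2 = 36
(a.b)^2 = (-3)^2 = 9
|a|^2 * |b|^2 = 79 * 36 = 2844
Result = 9 - 2844 = -2835
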